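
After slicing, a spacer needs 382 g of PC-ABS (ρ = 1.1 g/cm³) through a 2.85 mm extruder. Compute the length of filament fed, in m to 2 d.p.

Volume = 382 g / 1.1 g·cm⁻³ = 347.2727 cm³ = 347272.7 mm³.
Cross-section of 2.85 mm filament: π·(2.85/2)² = 6.3794 mm².
L = V/A = 347272.7/6.3794 = 54436.58 mm → 54.44 m.

54.44 m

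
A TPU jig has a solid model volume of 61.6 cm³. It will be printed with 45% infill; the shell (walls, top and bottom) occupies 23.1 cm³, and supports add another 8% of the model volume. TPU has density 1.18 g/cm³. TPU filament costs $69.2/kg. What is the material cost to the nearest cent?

Volume inside the shell = 61.6 − 23.1 = 38.5 cm³.
Infill volume = 0.45 × 38.5 = 17.325 cm³.
Support: 0.08 × 61.6 → 4.928 cm³.
Total printed volume: 23.1 + 17.325 + 4.928 → 45.353 cm³.
Mass = 45.353 × 1.18 = 53.51654 g.
Cost = 53.51654 g / 1000 × $69.2/kg = $3.70.

$3.70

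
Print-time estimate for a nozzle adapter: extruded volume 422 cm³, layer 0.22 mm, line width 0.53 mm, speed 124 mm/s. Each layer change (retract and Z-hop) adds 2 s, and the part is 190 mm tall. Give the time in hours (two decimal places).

8.59 hours

Bead cross-section = 0.22 × 0.53 = 0.1166 mm².
Toolpath length = 422 cm³ / 0.1166 mm² = 422000 / 0.1166 = 3619211 mm.
Time extruding = 3619211 / 124 = 29187.2 s.
Number of layers: 190 / 0.22 → 864 (rounded up).
Non-print overhead = 864 × 2, so 1728 s.
Altogether 29187.2 + 1728 = 30915.2 s, i.e. 8.59 hours.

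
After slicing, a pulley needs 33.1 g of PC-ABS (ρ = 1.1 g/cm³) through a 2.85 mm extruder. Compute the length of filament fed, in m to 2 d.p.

Volume = 33.1 g / 1.1 g·cm⁻³ = 30.0909 cm³ = 30090.9 mm³.
Cross-section of 2.85 mm filament: π·(2.85/2)² = 6.3794 mm².
Length = 30090.9 / 6.3794 = 4716.89 mm = 4.72 m.

4.72 m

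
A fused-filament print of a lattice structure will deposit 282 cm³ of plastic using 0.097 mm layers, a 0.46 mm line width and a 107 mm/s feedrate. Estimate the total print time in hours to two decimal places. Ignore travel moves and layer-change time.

16.41 hours

Line area = 0.097 × 0.46 = 0.04462 mm².
Path length: 282000 mm³ / 0.04462 mm² → 6320035.9 mm.
Time extruding = 6320035.9 / 107 = 59065.8 s.
That's 59065.8 s → 16.41 hours.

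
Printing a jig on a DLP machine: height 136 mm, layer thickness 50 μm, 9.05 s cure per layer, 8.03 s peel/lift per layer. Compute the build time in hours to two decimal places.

Layer count = ceil(136 / 0.05) = 2720.
Per-layer time = 9.05 + 8.03, so 17.08 s.
Total = 2720 × 17.08 = 46457.6 s = 12.90 hours.

12.90 hours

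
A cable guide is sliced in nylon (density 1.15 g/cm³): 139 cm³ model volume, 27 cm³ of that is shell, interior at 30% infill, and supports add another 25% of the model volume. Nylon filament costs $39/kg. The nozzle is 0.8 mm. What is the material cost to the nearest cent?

Infill region: 139 − 27 → 112 cm³.
Infill deposited = 0.30 × 112 = 33.6 cm³.
Support = 0.25 × 139, so 34.75 cm³.
Deposited volume = 27 + 33.6 + 34.75, so 95.35 cm³.
Mass: 95.35 × 1.15 → 109.6525 g.
Cost = 109.6525 g / 1000 × $39/kg = $4.28.

$4.28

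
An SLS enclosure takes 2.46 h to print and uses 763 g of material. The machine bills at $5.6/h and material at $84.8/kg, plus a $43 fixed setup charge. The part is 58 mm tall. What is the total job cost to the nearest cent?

$121.48

Time charge = 5.6 × 2.46, so $13.776.
Feedstock cost = 84.8 × 763/1000, so $64.7024.
Total = 13.776 + 64.7024 + 43 = 121.4784 ≈ $121.48.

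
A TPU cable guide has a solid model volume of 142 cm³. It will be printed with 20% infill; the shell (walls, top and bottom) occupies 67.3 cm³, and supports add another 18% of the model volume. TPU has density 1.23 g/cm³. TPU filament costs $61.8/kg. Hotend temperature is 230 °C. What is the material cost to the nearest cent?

$8.19

Interior volume = 142 − 67.3 = 74.7 cm³.
Deposited infill = 0.20 × 74.7, so 14.94 cm³.
Support: 0.18 × 142 → 25.56 cm³.
Total extruded = 67.3 + 14.94 + 25.56, so 107.8 cm³.
Mass = 107.8 × 1.23 = 132.594 g.
Cost = 132.594 g / 1000 × $61.8/kg = $8.19.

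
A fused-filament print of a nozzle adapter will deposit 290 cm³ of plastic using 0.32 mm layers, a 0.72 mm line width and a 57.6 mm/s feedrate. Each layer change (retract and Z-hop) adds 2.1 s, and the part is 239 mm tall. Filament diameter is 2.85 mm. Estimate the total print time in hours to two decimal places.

Bead cross-section = 0.32 × 0.72 = 0.2304 mm².
Total extruded path = 290000/0.2304 = 1258680.6 mm.
Time extruding = 1258680.6 / 57.6 = 21852.1 s.
Number of layers: 239 / 0.32 → 747 (rounded up).
Z-hop total = 747 × 2.1 = 1568.7 s.
Altogether 21852.1 + 1568.7 = 23420.8 s, i.e. 6.51 hours.

6.51 hours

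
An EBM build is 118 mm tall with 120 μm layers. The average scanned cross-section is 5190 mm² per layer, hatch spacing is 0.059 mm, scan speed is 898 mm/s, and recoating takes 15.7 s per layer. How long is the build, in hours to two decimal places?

31.07 hours

Number of layers: 118 / 0.12 → 984 (rounded up).
Scan path per layer = 5190 / 0.059 = 87966.1 mm.
Scan time per layer = 87966.1 / 898, so 97.9578 s.
Layer cycle: 97.9578 + 15.7 → 113.6578 s.
Build time = 984 × 113.6578 = 111839.2752 s = 31.07 hours.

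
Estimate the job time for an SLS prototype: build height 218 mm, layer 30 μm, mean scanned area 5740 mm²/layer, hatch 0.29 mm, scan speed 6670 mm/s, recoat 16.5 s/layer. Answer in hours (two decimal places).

39.30 hours

Layer count = ceil(218 / 0.03) = 7267.
Scan path per layer: 5740 / 0.29 → 19793.1 mm.
Per-layer scan time: 19793.1 / 6670 → 2.9675 s.
Time per layer = 2.9675 + 16.5 = 19.4675 s.
7267 layers × 19.4675 s/layer = 141470.3225 s, i.e. 39.30 hours.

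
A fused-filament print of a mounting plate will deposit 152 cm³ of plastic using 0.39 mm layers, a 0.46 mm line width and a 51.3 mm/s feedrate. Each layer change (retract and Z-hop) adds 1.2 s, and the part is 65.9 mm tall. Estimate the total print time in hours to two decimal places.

4.64 hours

Extrusion cross-section: 0.39 × 0.46 → 0.1794 mm².
Toolpath length = 152 cm³ / 0.1794 mm² = 152000 / 0.1794 = 847268.7 mm.
Print-move time = 847268.7 / 51.3, so 16516 s.
Number of layers: 65.9 / 0.39 → 169 (rounded up).
Non-print overhead: 169 × 1.2 → 202.8 s.
Altogether 16516 + 202.8 = 16718.8 s, i.e. 4.64 hours.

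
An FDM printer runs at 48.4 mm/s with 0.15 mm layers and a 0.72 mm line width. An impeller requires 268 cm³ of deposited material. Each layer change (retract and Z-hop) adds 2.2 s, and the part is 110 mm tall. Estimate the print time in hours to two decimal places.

14.69 hours

Bead cross-section = 0.15 × 0.72 = 0.108 mm².
Toolpath length = 268 cm³ / 0.108 mm² = 268000 / 0.108 = 2481481.5 mm.
Extrusion time = 2481481.5 / 48.4, so 51270.3 s.
Layers = ⌈110/0.15⌉ = 734.
Non-print overhead: 734 × 2.2 → 1614.8 s.
Altogether 51270.3 + 1614.8 = 52885.1 s, i.e. 14.69 hours.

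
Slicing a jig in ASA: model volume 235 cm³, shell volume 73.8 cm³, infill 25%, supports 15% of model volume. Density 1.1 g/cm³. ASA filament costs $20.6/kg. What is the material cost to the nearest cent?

Volume inside the shell = 235 − 73.8, so 161.2 cm³.
Infill volume: 0.25 × 161.2 → 40.3 cm³.
Support = 0.15 × 235, so 35.25 cm³.
Total printed volume: 73.8 + 40.3 + 35.25 → 149.35 cm³.
Mass = 149.35 × 1.1 = 164.285 g.
At $20.6/kg: 164.285/1000 × 20.6 = $3.38.

$3.38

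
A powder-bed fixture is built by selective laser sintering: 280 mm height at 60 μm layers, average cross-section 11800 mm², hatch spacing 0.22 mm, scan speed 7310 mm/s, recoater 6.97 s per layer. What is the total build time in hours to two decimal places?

Number of layers: 280 / 0.06 → 4667 (rounded up).
Scan path per layer = 11800 / 0.22, so 53636.4 mm.
Scan time per layer = 53636.4 / 7310, so 7.3374 s.
Layer cycle: 7.3374 + 6.97 → 14.3074 s.
Total: 4667 × 14.3074 s = 66772.6358 s → 18.55 hours.

18.55 hours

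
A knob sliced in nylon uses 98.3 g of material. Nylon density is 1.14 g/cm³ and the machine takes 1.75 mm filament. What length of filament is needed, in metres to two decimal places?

35.85 m

Extruded volume: 98.3/1.14 = 86.2281 cm³ (86228.1 mm³).
A = π r² = π × 0.875² = 2.4053 mm².
L = V/A = 86228.1/2.4053 = 35849.21 mm → 35.85 m.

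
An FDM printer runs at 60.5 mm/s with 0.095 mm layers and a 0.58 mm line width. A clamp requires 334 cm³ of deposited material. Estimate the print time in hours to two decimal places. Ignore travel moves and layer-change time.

27.83 hours

Line area: 0.095 × 0.58 → 0.0551 mm².
Path length: 334000 mm³ / 0.0551 mm² → 6061706 mm.
Print-move time: 6061706 / 60.5 → 100193.5 s.
In the requested units: 100193.5 s = 27.83 hours.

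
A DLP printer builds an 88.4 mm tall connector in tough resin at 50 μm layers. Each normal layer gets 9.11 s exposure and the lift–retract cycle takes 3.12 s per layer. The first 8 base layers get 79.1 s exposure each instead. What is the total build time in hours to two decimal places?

Number of layers: 88.4 / 0.05 → 1768 (rounded up).
Bottom layers: 8 × (79.1 + 3.12) → 657.76 s.
Normal layers = 1760 × (9.11 + 3.12), so 21524.8 s.
Total = 657.76 + 21524.8 = 22182.56 s = 6.16 hours.

6.16 hours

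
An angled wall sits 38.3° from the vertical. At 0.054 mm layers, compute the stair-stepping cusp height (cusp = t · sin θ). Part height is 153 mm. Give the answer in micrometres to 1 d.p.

sin(38.3°) = 0.6198, so cusp = 0.054 × 0.6198 = 0.033469 mm → 33.5 μm.

33.5 μm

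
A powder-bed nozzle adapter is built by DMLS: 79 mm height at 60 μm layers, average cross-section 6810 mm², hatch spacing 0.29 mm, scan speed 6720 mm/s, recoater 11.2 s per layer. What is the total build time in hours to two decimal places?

Layers = ⌈79/0.06⌉ = 1317.
Hatch length per layer = 6810 / 0.29, so 23482.8 mm.
Laser time per layer = 23482.8 / 6720, so 3.4945 s.
Per-layer time: 3.4945 + 11.2 → 14.6945 s.
Total: 1317 × 14.6945 s = 19352.6565 s → 5.38 hours.

5.38 hours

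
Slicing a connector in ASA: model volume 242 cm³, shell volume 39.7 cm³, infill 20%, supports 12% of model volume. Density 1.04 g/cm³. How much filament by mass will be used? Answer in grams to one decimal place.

113.6 g

Infill region = 242 − 39.7, so 202.3 cm³.
Deposited infill = 0.20 × 202.3 = 40.46 cm³.
Support: 0.12 × 242 → 29.04 cm³.
Total extruded = 39.7 + 40.46 + 29.04, so 109.2 cm³.
Mass = 109.2 × 1.04 = 113.568 g.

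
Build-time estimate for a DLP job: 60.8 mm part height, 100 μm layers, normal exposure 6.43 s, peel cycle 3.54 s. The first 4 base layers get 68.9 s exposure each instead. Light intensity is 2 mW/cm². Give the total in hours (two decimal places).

1.75 hours

Layers = ⌈60.8/0.1⌉ = 608.
Bottom layers = 4 × (68.9 + 3.54), so 289.76 s.
Remaining layers: 604 × (6.43 + 3.54) → 6021.88 s.
Total = 289.76 + 6021.88 = 6311.64 s = 1.75 hours.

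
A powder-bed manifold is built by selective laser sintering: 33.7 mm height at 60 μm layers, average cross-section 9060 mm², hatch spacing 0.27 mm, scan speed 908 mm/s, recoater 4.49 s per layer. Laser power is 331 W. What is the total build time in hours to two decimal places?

6.47 hours

Layer count = ceil(33.7 / 0.06) = 562.
Per-layer scan distance = 9060 / 0.27, so 33555.6 mm.
Per-layer scan time: 33555.6 / 908 → 36.9555 s.
Time per layer = 36.9555 + 4.49 = 41.4455 s.
Build time = 562 × 41.4455 = 23292.371 s = 6.47 hours.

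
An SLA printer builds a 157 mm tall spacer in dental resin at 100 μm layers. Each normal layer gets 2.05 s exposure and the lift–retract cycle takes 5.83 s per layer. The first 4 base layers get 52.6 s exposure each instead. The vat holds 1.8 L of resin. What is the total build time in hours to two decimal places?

3.49 hours

Number of layers: 157 / 0.1 → 1570 (rounded up).
Burn-in layers = 4 × (52.6 + 5.83), so 233.72 s.
Normal layers = 1566 × (2.05 + 5.83), so 12340.08 s.
Sum: 233.72 + 12340.08 = 12573.8 s → 3.49 hours.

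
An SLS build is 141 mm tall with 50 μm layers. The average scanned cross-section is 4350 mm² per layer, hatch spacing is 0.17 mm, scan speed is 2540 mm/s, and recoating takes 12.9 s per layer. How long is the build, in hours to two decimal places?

Layers = ⌈141/0.05⌉ = 2820.
Scan path per layer: 4350 / 0.17 → 25588.2 mm.
Laser time per layer = 25588.2 / 2540 = 10.0741 s.
Time per layer = 10.0741 + 12.9, so 22.9741 s.
2820 layers × 22.9741 s/layer = 64786.962 s, i.e. 18.00 hours.

18.00 hours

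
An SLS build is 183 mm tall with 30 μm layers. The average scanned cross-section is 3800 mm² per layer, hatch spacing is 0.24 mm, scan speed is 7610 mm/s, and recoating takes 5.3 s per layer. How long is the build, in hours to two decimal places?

Layer count = ceil(183 / 0.03) = 6100.
Scan path per layer = 3800 / 0.24, so 15833.3 mm.
Per-layer scan time: 15833.3 / 7610 → 2.0806 s.
Layer cycle = 2.0806 + 5.3, so 7.3806 s.
Total: 6100 × 7.3806 s = 45021.66 s → 12.51 hours.

12.51 hours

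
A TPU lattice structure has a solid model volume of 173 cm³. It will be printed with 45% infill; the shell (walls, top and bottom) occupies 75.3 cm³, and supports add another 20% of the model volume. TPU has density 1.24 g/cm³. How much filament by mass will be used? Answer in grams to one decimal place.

190.8 g

Interior volume: 173 − 75.3 → 97.7 cm³.
Infill deposited: 0.45 × 97.7 → 43.965 cm³.
Support: 0.20 × 173 → 34.6 cm³.
Deposited volume = 75.3 + 43.965 + 34.6 = 153.865 cm³.
Mass = 153.865 × 1.24, so 190.7926 g.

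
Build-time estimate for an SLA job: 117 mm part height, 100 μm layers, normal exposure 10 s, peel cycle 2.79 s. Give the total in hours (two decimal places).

Layers = ⌈117/0.1⌉ = 1170.
Each layer takes: 10 + 2.79 → 12.79 s.
Total = 1170 × 12.79 = 14964.3 s = 4.16 hours.

4.16 hours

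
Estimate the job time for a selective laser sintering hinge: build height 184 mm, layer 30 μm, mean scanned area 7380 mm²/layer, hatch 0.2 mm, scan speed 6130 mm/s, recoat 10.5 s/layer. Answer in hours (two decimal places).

Number of layers: 184 / 0.03 → 6134 (rounded up).
Scan path per layer = 7380 / 0.2, so 36900 mm.
Per-layer scan time: 36900 / 6130 → 6.0196 s.
Layer cycle = 6.0196 + 10.5 = 16.5196 s.
Build time = 6134 × 16.5196 = 101331.2264 s = 28.15 hours.

28.15 hours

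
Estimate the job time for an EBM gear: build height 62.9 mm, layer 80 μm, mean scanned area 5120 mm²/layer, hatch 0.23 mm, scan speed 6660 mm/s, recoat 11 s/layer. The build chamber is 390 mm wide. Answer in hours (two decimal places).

3.14 hours

Layer count = ceil(62.9 / 0.08) = 787.
Hatch length per layer: 5120 / 0.23 → 22260.9 mm.
Per-layer scan time = 22260.9 / 6660, so 3.3425 s.
Layer cycle = 3.3425 + 11 = 14.3425 s.
Total: 787 × 14.3425 s = 11287.5475 s → 3.14 hours.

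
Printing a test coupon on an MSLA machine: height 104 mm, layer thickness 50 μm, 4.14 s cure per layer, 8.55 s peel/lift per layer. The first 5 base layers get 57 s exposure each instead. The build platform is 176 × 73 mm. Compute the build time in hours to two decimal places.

7.41 hours

Number of layers: 104 / 0.05 → 2080 (rounded up).
Burn-in layers = 5 × (57 + 8.55) = 327.75 s.
Remaining layers: 2075 × (4.14 + 8.55) → 26331.75 s.
Total = 327.75 + 26331.75 = 26659.5 s = 7.41 hours.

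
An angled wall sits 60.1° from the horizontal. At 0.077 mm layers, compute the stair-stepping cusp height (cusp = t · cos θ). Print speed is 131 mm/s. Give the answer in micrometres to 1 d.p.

38.4 μm

cos(60.1°) = 0.4985, so cusp = 0.077 × 0.4985 = 0.038385 mm → 38.4 μm.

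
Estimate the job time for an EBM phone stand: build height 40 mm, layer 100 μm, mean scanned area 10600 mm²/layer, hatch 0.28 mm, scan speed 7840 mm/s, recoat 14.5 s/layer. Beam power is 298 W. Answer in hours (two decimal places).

2.15 hours

Number of layers: 40 / 0.1 → 400 (rounded up).
Hatch length per layer = 10600 / 0.28, so 37857.1 mm.
Scan time per layer = 37857.1 / 7840 = 4.8287 s.
Per-layer time = 4.8287 + 14.5, so 19.3287 s.
Total: 400 × 19.3287 s = 7731.48 s → 2.15 hours.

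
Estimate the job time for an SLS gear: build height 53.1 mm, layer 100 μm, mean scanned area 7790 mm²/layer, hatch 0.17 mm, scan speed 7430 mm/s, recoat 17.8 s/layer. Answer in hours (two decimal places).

Layers = ⌈53.1/0.1⌉ = 531.
Hatch length per layer = 7790 / 0.17, so 45823.5 mm.
Per-layer scan time: 45823.5 / 7430 → 6.1674 s.
Time per layer = 6.1674 + 17.8, so 23.9674 s.
531 layers × 23.9674 s/layer = 12726.6894 s, i.e. 3.54 hours.

3.54 hours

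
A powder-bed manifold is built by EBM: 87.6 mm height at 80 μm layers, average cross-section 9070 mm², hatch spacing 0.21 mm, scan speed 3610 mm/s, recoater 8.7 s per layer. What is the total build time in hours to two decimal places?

6.29 hours

Number of layers: 87.6 / 0.08 → 1095 (rounded up).
Per-layer scan distance = 9070 / 0.21, so 43190.5 mm.
Per-layer scan time: 43190.5 / 3610 → 11.9641 s.
Per-layer time: 11.9641 + 8.7 → 20.6641 s.
Build time = 1095 × 20.6641 = 22627.1895 s = 6.29 hours.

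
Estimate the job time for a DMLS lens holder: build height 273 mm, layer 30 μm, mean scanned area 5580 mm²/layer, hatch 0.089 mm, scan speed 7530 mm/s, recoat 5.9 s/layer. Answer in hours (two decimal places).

Layers = ⌈273/0.03⌉ = 9100.
Hatch length per layer = 5580 / 0.089, so 62696.6 mm.
Scan time per layer = 62696.6 / 7530 = 8.3262 s.
Time per layer = 8.3262 + 5.9, so 14.2262 s.
Total: 9100 × 14.2262 s = 129458.42 s → 35.96 hours.

35.96 hours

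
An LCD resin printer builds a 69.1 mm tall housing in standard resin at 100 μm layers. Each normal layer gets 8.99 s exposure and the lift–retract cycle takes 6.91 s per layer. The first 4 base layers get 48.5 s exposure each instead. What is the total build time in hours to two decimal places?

3.10 hours

Number of layers: 69.1 / 0.1 → 691 (rounded up).
Burn-in layers = 4 × (48.5 + 6.91) = 221.64 s.
Remaining layers = 687 × (8.99 + 6.91), so 10923.3 s.
Sum: 221.64 + 10923.3 = 11144.94 s → 3.10 hours.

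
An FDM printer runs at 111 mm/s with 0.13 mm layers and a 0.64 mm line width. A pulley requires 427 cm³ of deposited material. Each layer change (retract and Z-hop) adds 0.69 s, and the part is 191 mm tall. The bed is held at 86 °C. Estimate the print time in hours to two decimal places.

Extrusion cross-section: 0.13 × 0.64 → 0.0832 mm².
Path length: 427000 mm³ / 0.0832 mm² → 5132211.5 mm.
Extrusion time = 5132211.5 / 111 = 46236.1 s.
Layers = ⌈191/0.13⌉ = 1470.
Z-hop total = 1470 × 0.69, so 1014.3 s.
Total = 46236.1 + 1014.3 = 47250.4 s = 13.13 hours.

13.13 hours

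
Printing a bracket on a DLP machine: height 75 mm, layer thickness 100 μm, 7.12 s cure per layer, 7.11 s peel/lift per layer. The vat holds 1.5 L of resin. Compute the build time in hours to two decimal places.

2.96 hours

Layer count = ceil(75 / 0.1) = 750.
Cycle time: 7.12 + 7.11 → 14.23 s.
Build time: 750 × 14.23 s = 10672.5 s, i.e. 2.96 hours.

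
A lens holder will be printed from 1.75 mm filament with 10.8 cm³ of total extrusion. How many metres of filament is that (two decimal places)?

4.49 m

A = π r² = π × 0.875² = 2.4053 mm².
Length = 10.8 cm³ / 2.4053 mm² = 10800 / 2.4053 = 4490.08 mm = 4.49 m.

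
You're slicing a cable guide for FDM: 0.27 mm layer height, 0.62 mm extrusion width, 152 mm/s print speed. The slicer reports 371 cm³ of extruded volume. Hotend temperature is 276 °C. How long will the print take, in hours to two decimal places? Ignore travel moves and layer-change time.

4.05 hours

Bead cross-section = 0.27 × 0.62, so 0.1674 mm².
Path length: 371000 mm³ / 0.1674 mm² → 2216248.5 mm.
Extrusion time: 2216248.5 / 152 → 14580.6 s.
In the requested units: 14580.6 s = 4.05 hours.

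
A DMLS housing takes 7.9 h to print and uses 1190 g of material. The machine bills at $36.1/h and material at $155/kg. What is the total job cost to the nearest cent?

$469.64

Machine cost: 36.1 × 7.9 → $285.19.
Feedstock cost: 155 × 1190/1000 → $184.45.
Job cost: 285.19 + 184.45 = $469.64.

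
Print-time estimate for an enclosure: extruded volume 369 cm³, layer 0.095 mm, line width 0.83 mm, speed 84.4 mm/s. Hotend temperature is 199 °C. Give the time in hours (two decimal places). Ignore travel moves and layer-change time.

Bead cross-section: 0.095 × 0.83 → 0.07885 mm².
Toolpath length = 369 cm³ / 0.07885 mm² = 369000 / 0.07885 = 4679771.7 mm.
Print-move time = 4679771.7 / 84.4 = 55447.5 s.
That's 55447.5 s → 15.40 hours.

15.40 hours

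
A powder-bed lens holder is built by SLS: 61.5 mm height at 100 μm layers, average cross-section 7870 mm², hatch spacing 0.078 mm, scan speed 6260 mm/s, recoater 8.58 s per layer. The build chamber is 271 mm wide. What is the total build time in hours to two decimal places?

Layer count = ceil(61.5 / 0.1) = 615.
Scan path per layer = 7870 / 0.078 = 100897.4 mm.
Laser time per layer = 100897.4 / 6260, so 16.1178 s.
Time per layer: 16.1178 + 8.58 → 24.6978 s.
615 layers × 24.6978 s/layer = 15189.147 s, i.e. 4.22 hours.

4.22 hours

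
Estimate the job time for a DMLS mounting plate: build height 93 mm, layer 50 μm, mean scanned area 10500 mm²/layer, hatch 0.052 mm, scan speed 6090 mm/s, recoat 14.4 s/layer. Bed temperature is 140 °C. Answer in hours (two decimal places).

Number of layers: 93 / 0.05 → 1860 (rounded up).
Hatch length per layer = 10500 / 0.052, so 201923.1 mm.
Per-layer scan time = 201923.1 / 6090 = 33.1565 s.
Time per layer = 33.1565 + 14.4, so 47.5565 s.
Total: 1860 × 47.5565 s = 88455.09 s → 24.57 hours.

24.57 hours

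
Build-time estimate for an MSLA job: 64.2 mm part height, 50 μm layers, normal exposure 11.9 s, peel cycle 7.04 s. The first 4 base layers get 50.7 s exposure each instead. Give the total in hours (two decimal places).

Layer count = ceil(64.2 / 0.05) = 1284.
Bottom layers = 4 × (50.7 + 7.04) = 230.96 s.
Normal layers: 1280 × (11.9 + 7.04) → 24243.2 s.
Sum: 230.96 + 24243.2 = 24474.16 s → 6.80 hours.

6.80 hours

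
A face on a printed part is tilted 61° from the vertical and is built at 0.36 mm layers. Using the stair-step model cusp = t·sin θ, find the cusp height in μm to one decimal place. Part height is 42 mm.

314.9 μm

h_c = t·sin θ = 0.36 × 0.8746 = 0.314856 mm (314.9 μm).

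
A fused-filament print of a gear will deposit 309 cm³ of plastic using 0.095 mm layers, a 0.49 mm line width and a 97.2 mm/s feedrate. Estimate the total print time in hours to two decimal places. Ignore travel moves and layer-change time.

18.97 hours

Bead cross-section = 0.095 × 0.49, so 0.04655 mm².
Total extruded path = 309000/0.04655 = 6638023.6 mm.
Time extruding: 6638023.6 / 97.2 → 68292.4 s.
Converting: 68292.4 s = 18.97 hours.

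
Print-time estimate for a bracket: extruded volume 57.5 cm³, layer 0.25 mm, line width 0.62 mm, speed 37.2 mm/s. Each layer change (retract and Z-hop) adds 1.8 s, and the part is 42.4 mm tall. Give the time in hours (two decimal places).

Bead cross-section = 0.25 × 0.62, so 0.155 mm².
Path length: 57500 mm³ / 0.155 mm² → 370967.7 mm.
Time extruding: 370967.7 / 37.2 → 9972.3 s.
Number of layers: 42.4 / 0.25 → 170 (rounded up).
Layer-change overhead: 170 × 1.8 → 306 s.
Total = 9972.3 + 306 = 10278.3 s = 2.86 hours.

2.86 hours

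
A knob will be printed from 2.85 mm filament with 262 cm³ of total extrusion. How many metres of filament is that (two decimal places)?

Filament cross-section = π × (2.85/2)² = 6.3794 mm².
Length = 262 cm³ / 6.3794 mm² = 262000 / 6.3794 = 41069.69 mm = 41.07 m.

41.07 m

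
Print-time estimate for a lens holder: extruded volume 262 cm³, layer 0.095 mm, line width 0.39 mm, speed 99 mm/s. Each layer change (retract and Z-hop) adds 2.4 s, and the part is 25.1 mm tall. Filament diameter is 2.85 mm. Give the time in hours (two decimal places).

Bead cross-section = 0.095 × 0.39, so 0.03705 mm².
Path length: 262000 mm³ / 0.03705 mm² → 7071525 mm.
Extrusion time = 7071525 / 99, so 71429.5 s.
Layer count = ceil(25.1 / 0.095) = 265.
Z-hop total: 265 × 2.4 → 636 s.
Altogether 71429.5 + 636 = 72065.5 s, i.e. 20.02 hours.

20.02 hours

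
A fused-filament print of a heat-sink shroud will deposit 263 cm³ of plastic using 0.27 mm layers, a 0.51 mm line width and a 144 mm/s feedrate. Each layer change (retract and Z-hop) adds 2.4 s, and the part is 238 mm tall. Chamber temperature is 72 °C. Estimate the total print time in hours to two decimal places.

Line area = 0.27 × 0.51 = 0.1377 mm².
Toolpath length = 263 cm³ / 0.1377 mm² = 263000 / 0.1377 = 1909949.2 mm.
Extrusion time = 1909949.2 / 144, so 13263.5 s.
Number of layers: 238 / 0.27 → 882 (rounded up).
Non-print overhead = 882 × 2.4, so 2116.8 s.
Total = 13263.5 + 2116.8 = 15380.3 s = 4.27 hours.

4.27 hours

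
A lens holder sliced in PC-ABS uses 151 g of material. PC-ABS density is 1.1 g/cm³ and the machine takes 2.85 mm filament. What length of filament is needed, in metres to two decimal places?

Volume = 151 g / 1.1 g·cm⁻³ = 137.2727 cm³ = 137272.7 mm³.
A = π r² = π × 1.425² = 6.3794 mm².
L = V/A = 137272.7/6.3794 = 21518.12 mm → 21.52 m.

21.52 m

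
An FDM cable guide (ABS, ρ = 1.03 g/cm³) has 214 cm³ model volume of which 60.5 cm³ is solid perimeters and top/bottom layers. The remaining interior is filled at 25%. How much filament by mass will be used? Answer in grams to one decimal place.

Infill region = 214 − 60.5, so 153.5 cm³.
Infill deposited = 0.25 × 153.5, so 38.375 cm³.
Total extruded: 60.5 + 38.375 → 98.875 cm³.
Mass: 98.875 × 1.03 → 101.84125 g.

101.8 g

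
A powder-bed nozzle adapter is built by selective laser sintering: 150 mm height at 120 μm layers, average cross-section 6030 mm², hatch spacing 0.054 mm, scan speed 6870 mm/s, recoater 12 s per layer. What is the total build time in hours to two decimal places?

9.81 hours

Layers = ⌈150/0.12⌉ = 1250.
Per-layer scan distance: 6030 / 0.054 → 111666.7 mm.
Laser time per layer: 111666.7 / 6870 → 16.2543 s.
Layer cycle: 16.2543 + 12 → 28.2543 s.
Total: 1250 × 28.2543 s = 35317.875 s → 9.81 hours.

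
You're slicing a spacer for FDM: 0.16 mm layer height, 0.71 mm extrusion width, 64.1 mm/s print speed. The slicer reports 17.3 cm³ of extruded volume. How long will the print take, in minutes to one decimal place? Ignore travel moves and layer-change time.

39.6 minutes

Line area = 0.16 × 0.71 = 0.1136 mm².
Total extruded path = 17300/0.1136 = 152288.7 mm.
Time extruding: 152288.7 / 64.1 → 2375.8 s.
In the requested units: 2375.8 s = 39.6 minutes.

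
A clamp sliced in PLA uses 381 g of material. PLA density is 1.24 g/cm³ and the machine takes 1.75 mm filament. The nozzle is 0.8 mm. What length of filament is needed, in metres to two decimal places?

Extruded volume: 381/1.24 = 307.2581 cm³ (307258.1 mm³).
A = π r² = π × 0.875² = 2.4053 mm².
L = V/A = 307258.1/2.4053 = 127742.11 mm → 127.74 m.

127.74 m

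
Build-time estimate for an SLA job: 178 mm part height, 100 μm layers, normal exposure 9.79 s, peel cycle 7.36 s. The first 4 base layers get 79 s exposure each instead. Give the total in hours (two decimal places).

Number of layers: 178 / 0.1 → 1780 (rounded up).
Bottom layers = 4 × (79 + 7.36), so 345.44 s.
Normal layers = 1776 × (9.79 + 7.36) = 30458.4 s.
Total = 345.44 + 30458.4 = 30803.84 s = 8.56 hours.

8.56 hours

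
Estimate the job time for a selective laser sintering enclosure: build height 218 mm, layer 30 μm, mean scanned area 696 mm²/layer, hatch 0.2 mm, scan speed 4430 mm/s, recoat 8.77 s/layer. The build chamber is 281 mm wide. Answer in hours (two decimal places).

Layers = ⌈218/0.03⌉ = 7267.
Per-layer scan distance = 696 / 0.2, so 3480 mm.
Per-layer scan time = 3480 / 4430 = 0.7856 s.
Time per layer = 0.7856 + 8.77 = 9.5556 s.
Total: 7267 × 9.5556 s = 69440.5452 s → 19.29 hours.

19.29 hours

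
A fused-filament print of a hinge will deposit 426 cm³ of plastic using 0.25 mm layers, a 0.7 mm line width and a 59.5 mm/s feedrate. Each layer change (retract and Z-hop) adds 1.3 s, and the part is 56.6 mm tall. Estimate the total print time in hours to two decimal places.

Extrusion cross-section: 0.25 × 0.7 → 0.175 mm².
Path length: 426000 mm³ / 0.175 mm² → 2434285.7 mm.
Time extruding = 2434285.7 / 59.5 = 40912.4 s.
Layers = ⌈56.6/0.25⌉ = 227.
Non-print overhead = 227 × 1.3, so 295.1 s.
Altogether 40912.4 + 295.1 = 41207.5 s, i.e. 11.45 hours.

11.45 hours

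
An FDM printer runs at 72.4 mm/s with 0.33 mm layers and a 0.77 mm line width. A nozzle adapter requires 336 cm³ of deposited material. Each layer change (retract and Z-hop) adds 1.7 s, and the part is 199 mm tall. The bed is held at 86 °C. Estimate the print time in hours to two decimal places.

5.36 hours

Bead cross-section: 0.33 × 0.77 → 0.2541 mm².
Toolpath length = 336 cm³ / 0.2541 mm² = 336000 / 0.2541 = 1322314 mm.
Time extruding = 1322314 / 72.4, so 18264 s.
Number of layers: 199 / 0.33 → 604 (rounded up).
Layer-change overhead: 604 × 1.7 → 1026.8 s.
Altogether 18264 + 1026.8 = 19290.8 s, i.e. 5.36 hours.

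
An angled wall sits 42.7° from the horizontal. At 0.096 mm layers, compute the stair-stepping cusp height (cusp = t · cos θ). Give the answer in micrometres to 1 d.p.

70.6 μm

Cusp = layer height × cos(42.7°) = 0.096 × 0.7349 = 0.07055 mm = 70.6 μm.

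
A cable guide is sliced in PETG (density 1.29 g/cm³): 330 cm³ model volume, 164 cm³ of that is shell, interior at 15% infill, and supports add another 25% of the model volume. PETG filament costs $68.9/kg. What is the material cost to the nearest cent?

$24.12

Volume inside the shell = 330 − 164, so 166 cm³.
Infill volume = 0.15 × 166, so 24.9 cm³.
Support: 0.25 × 330 → 82.5 cm³.
Total printed volume = 164 + 24.9 + 82.5 = 271.4 cm³.
Mass = 271.4 × 1.29, so 350.106 g.
At $68.9/kg: 350.106/1000 × 68.9 = $24.12.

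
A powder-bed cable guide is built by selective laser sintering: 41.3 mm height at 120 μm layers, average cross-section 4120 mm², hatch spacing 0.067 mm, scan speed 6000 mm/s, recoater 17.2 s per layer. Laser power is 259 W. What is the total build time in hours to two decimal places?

2.63 hours

Layer count = ceil(41.3 / 0.12) = 345.
Scan path per layer = 4120 / 0.067, so 61492.5 mm.
Scan time per layer: 61492.5 / 6000 → 10.2488 s.
Layer cycle: 10.2488 + 17.2 → 27.4488 s.
Build time = 345 × 27.4488 = 9469.836 s = 2.63 hours.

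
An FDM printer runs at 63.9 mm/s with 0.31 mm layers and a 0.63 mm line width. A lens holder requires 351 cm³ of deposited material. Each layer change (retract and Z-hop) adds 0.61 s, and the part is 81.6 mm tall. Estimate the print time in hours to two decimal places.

Bead cross-section = 0.31 × 0.63, so 0.1953 mm².
Path length: 351000 mm³ / 0.1953 mm² → 1797235 mm.
Time extruding: 1797235 / 63.9 → 28125.7 s.
Number of layers: 81.6 / 0.31 → 264 (rounded up).
Z-hop total = 264 × 0.61 = 161.04 s.
Total = 28125.7 + 161.04 = 28286.74 s = 7.86 hours.

7.86 hours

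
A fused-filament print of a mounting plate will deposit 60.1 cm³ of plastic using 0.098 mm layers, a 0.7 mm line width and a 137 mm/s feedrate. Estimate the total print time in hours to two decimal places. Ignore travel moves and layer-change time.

Extrusion cross-section: 0.098 × 0.7 → 0.0686 mm².
Toolpath length = 60.1 cm³ / 0.0686 mm² = 60100 / 0.0686 = 876093.3 mm.
Extrusion time: 876093.3 / 137 → 6394.8 s.
In the requested units: 6394.8 s = 1.78 hours.

1.78 hours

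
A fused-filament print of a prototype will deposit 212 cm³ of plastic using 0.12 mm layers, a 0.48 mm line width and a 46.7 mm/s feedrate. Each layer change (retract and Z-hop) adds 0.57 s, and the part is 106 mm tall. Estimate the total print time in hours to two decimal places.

22.03 hours

Bead cross-section: 0.12 × 0.48 → 0.0576 mm².
Path length: 212000 mm³ / 0.0576 mm² → 3680555.6 mm.
Time extruding = 3680555.6 / 46.7 = 78812.8 s.
Layer count = ceil(106 / 0.12) = 884.
Z-hop total = 884 × 0.57, so 503.88 s.
Total = 78812.8 + 503.88 = 79316.68 s = 22.03 hours.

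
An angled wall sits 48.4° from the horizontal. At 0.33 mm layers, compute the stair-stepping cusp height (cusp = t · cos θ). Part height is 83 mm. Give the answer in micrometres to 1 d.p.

h_c = t·cos θ = 0.33 × 0.6639 = 0.219087 mm (219.1 μm).

219.1 μm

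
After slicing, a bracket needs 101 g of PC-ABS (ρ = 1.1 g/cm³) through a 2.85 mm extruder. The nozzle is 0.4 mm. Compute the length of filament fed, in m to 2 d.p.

Volume = 101 g / 1.1 g·cm⁻³ = 91.8182 cm³ = 91818.2 mm³.
Filament cross-section = π × (2.85/2)² = 6.3794 mm².
Length = 91818.2 / 6.3794 = 14392.92 mm = 14.39 m.

14.39 m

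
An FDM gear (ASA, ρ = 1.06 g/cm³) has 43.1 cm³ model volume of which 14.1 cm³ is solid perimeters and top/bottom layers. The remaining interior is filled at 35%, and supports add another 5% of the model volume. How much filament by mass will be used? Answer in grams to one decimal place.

Infill region = 43.1 − 14.1 = 29 cm³.
Infill volume = 0.35 × 29 = 10.15 cm³.
Support = 0.05 × 43.1, so 2.155 cm³.
Total extruded: 14.1 + 10.15 + 2.155 → 26.405 cm³.
Mass = 26.405 × 1.06 = 27.9893 g.

28.0 g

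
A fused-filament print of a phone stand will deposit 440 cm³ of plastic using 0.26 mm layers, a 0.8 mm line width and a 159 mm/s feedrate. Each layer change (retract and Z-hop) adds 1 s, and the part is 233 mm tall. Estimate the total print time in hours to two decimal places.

Extrusion cross-section = 0.26 × 0.8, so 0.208 mm².
Path length: 440000 mm³ / 0.208 mm² → 2115384.6 mm.
Time extruding: 2115384.6 / 159 → 13304.3 s.
Layer count = ceil(233 / 0.26) = 897.
Layer-change overhead: 897 × 1 → 897 s.
Altogether 13304.3 + 897 = 14201.3 s, i.e. 3.94 hours.

3.94 hours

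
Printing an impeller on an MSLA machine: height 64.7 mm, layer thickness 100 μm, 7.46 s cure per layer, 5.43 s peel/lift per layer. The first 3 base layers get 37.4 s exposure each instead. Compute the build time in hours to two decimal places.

2.34 hours

Number of layers: 64.7 / 0.1 → 647 (rounded up).
Bottom layers: 3 × (37.4 + 5.43) → 128.49 s.
Normal layers: 644 × (7.46 + 5.43) → 8301.16 s.
Total = 128.49 + 8301.16 = 8429.65 s = 2.34 hours.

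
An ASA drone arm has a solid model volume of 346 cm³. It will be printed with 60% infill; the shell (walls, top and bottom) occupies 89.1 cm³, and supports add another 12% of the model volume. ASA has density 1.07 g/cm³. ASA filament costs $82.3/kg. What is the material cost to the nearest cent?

Infill region = 346 − 89.1 = 256.9 cm³.
Deposited infill = 0.60 × 256.9 = 154.14 cm³.
Support = 0.12 × 346 = 41.52 cm³.
Total extruded = 89.1 + 154.14 + 41.52, so 284.76 cm³.
Mass = 284.76 × 1.07, so 304.6932 g.
Cost = 304.6932 g / 1000 × $82.3/kg = $25.08.

$25.08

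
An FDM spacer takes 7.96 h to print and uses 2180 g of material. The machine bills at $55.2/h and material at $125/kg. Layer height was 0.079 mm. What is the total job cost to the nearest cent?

$711.89

Machine-time cost = 55.2 × 7.96, so $439.392.
Material charge = 125 × 2180/1000 = $272.50.
Job cost: 439.392 + 272.50 = 711.892 ≈ $711.89.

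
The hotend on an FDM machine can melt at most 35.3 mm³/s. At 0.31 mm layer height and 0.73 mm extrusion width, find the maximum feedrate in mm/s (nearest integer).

Extrusion cross-section = 0.31 × 0.73, so 0.2263 mm².
v_max = Q/A = 35.3/0.2263 = 155.99 mm/s → 156 mm/s.

156 mm/s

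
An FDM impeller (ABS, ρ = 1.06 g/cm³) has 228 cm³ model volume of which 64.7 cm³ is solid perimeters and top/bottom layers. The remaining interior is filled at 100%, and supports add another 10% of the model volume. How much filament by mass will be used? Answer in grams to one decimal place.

Volume inside the shell = 228 − 64.7 = 163.3 cm³.
Infill volume = 1.00 × 163.3 = 163.3 cm³.
Support = 0.10 × 228 = 22.8 cm³.
Total printed volume = 64.7 + 163.3 + 22.8, so 250.8 cm³.
Mass: 250.8 × 1.06 → 265.848 g.

265.8 g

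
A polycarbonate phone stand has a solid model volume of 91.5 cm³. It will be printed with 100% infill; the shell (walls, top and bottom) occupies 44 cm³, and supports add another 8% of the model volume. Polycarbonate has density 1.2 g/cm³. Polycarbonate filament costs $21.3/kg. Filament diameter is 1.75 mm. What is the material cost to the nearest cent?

$2.53

Infill region = 91.5 − 44, so 47.5 cm³.
Infill deposited: 1.00 × 47.5 → 47.5 cm³.
Support = 0.08 × 91.5, so 7.32 cm³.
Deposited volume = 44 + 47.5 + 7.32 = 98.82 cm³.
Mass = 98.82 × 1.2 = 118.584 g.
Cost = 118.584 g / 1000 × $21.3/kg = $2.53.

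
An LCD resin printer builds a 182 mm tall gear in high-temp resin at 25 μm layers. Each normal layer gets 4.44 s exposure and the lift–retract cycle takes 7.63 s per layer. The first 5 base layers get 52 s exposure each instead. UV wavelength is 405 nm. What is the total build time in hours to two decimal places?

24.47 hours

Layers = ⌈182/0.025⌉ = 7280.
Bottom layers: 5 × (52 + 7.63) → 298.15 s.
Remaining layers = 7275 × (4.44 + 7.63), so 87809.25 s.
Sum: 298.15 + 87809.25 = 88107.4 s → 24.47 hours.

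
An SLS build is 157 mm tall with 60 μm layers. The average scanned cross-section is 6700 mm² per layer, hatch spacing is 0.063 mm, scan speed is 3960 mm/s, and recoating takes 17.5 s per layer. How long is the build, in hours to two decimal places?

Layer count = ceil(157 / 0.06) = 2617.
Hatch length per layer = 6700 / 0.063 = 106349.2 mm.
Laser time per layer: 106349.2 / 3960 → 26.8559 s.
Per-layer time: 26.8559 + 17.5 → 44.3559 s.
2617 layers × 44.3559 s/layer = 116079.3903 s, i.e. 32.24 hours.

32.24 hours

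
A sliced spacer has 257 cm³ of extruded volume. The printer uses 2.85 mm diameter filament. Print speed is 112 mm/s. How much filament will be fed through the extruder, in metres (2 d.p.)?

Cross-section of 2.85 mm filament: π·(2.85/2)² = 6.3794 mm².
Length = 257 cm³ / 6.3794 mm² = 257000 / 6.3794 = 40285.92 mm = 40.29 m.

40.29 m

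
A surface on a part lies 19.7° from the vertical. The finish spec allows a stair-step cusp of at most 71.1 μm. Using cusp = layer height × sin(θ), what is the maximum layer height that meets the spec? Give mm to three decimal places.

0.211 mm

t = h_c / sin θ = 0.0711 / 0.3371 = 0.211 mm.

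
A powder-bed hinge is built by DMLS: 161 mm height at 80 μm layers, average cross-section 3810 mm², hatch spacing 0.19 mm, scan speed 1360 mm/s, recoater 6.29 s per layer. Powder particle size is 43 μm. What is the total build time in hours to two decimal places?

Number of layers: 161 / 0.08 → 2013 (rounded up).
Per-layer scan distance: 3810 / 0.19 → 20052.6 mm.
Laser time per layer: 20052.6 / 1360 → 14.7446 s.
Time per layer: 14.7446 + 6.29 → 21.0346 s.
2013 layers × 21.0346 s/layer = 42342.6498 s, i.e. 11.76 hours.

11.76 hours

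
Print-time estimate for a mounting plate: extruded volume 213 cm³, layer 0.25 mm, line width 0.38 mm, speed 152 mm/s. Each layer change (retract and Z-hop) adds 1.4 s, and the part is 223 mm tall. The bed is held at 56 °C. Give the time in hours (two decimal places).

Line area = 0.25 × 0.38 = 0.095 mm².
Total extruded path = 213000/0.095 = 2242105.3 mm.
Extrusion time: 2242105.3 / 152 → 14750.7 s.
Layer count = ceil(223 / 0.25) = 892.
Z-hop total: 892 × 1.4 → 1248.8 s.
Altogether 14750.7 + 1248.8 = 15999.5 s, i.e. 4.44 hours.

4.44 hours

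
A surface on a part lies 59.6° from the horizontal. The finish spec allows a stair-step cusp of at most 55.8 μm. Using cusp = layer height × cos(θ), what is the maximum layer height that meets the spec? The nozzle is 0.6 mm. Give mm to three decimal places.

Layer height = cusp / cos(59.6°) = 0.0558 / 0.5060 = 0.110 mm.

0.110 mm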